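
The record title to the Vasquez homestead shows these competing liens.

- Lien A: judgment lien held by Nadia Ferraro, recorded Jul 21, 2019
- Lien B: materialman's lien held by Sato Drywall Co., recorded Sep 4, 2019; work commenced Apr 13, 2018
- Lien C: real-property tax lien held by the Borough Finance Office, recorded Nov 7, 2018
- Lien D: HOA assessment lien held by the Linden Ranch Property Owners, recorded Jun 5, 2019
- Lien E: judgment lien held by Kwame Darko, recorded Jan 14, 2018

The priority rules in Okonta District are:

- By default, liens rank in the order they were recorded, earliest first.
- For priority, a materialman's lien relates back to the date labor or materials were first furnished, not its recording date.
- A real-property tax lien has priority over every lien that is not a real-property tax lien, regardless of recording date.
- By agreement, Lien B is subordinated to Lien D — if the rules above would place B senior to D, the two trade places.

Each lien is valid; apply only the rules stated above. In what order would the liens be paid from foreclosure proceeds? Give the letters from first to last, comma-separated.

First, effective dates: B is treated as recorded Apr 13, 2018, the work-commencement date.
C is a real-property tax lien and takes priority over every other lien.
The other liens, earliest effective date first: E (Jan 14, 2018), B (Apr 13, 2018), D (Jun 5, 2019), A (Jul 21, 2019).
B would otherwise be senior to D, so under the subordination agreement B and D exchange positions.

C, E, D, B, A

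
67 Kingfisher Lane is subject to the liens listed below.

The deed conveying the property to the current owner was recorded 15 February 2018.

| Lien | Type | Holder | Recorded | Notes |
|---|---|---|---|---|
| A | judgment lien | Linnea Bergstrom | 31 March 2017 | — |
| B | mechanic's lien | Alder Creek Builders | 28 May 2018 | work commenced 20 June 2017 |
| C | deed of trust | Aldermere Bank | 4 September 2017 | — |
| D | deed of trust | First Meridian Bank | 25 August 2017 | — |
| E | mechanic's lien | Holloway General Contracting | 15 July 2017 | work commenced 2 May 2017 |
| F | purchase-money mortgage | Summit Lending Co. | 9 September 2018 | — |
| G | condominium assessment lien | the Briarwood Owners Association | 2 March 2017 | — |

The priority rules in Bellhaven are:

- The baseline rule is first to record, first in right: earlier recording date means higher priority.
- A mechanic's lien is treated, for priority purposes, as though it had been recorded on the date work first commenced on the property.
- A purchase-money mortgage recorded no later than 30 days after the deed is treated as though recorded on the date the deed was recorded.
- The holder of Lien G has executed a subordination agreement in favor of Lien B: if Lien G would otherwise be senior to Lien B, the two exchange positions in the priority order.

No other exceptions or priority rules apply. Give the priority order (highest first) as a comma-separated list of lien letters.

Effective dates after the stated exceptions: B is treated as recorded 20 June 2017, the work-commencement date; E relates back to 2 May 2017 (work commenced); F was recorded 206 days after the deed — beyond 30 days — so no relation-back applies.
Sorted by effective date: G (2 March 2017), A (31 March 2017), E (2 May 2017), B (20 June 2017), D (25 August 2017), C (4 September 2017), F (9 September 2018).
Because G would otherwise rank above B, the subordination swaps them.

B, A, E, G, D, C, F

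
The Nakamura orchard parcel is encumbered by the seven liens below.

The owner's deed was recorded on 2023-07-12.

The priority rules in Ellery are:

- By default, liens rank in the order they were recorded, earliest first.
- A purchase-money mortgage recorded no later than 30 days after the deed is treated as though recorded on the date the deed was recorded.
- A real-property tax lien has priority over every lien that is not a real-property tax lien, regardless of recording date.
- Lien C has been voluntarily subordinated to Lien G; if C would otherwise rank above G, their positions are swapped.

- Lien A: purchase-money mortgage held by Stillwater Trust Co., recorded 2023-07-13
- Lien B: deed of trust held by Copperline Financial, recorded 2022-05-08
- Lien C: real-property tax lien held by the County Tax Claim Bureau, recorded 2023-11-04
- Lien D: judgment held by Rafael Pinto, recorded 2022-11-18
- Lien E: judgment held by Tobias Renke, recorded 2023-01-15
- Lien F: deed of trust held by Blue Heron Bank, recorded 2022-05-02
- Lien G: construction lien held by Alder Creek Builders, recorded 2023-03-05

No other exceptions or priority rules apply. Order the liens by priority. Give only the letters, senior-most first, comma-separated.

G, F, B, D, E, C, A

First, effective dates: A relates back to the deed date 2023-07-12.
C is a real-property tax lien and takes priority over every other lien.
The other liens, earliest effective date first: F (2022-05-02), B (2022-05-08), D (2022-11-18), E (2023-01-15), G (2023-03-05), A (2023-07-12).
C would otherwise be senior to G, so under the subordination agreement C and G exchange positions.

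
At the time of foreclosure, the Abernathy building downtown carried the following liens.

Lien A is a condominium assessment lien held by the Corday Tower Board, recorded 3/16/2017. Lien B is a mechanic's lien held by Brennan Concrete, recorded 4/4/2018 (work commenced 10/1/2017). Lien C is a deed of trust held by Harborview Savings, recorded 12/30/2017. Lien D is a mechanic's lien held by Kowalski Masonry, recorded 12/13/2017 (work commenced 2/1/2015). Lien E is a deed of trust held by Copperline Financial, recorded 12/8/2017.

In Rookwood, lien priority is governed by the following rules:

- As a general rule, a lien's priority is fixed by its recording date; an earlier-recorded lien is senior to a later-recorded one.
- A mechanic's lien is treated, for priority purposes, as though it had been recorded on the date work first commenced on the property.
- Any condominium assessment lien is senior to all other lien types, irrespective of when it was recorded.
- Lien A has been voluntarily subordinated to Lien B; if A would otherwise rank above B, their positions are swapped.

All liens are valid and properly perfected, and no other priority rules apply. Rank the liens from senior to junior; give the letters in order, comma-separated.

Effective dates after the stated exceptions: B is treated as recorded 10/1/2017, the work-commencement date; D is treated as recorded 2/1/2015, the work-commencement date.
A is a condominium assessment lien and takes priority over every other lien.
The other liens, earliest effective date first: D (2/1/2015), B (10/1/2017), E (12/8/2017), C (12/30/2017).
A would otherwise be senior to B, so under the subordination agreement A and B exchange positions.

B, D, A, E, C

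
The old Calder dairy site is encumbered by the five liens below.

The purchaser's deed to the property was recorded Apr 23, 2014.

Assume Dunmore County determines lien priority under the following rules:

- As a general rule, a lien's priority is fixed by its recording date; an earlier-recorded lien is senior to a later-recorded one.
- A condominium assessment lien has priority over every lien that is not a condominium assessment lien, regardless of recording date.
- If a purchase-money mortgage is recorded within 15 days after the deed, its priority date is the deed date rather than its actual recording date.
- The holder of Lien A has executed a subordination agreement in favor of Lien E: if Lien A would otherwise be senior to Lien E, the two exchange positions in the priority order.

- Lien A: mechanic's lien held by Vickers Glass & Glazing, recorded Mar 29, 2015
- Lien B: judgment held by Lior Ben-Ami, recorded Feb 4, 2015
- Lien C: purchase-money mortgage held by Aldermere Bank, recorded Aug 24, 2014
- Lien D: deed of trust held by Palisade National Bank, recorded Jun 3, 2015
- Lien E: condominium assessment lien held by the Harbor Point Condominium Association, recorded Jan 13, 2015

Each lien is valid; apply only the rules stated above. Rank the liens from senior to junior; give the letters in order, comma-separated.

Adjusting effective dates: C was recorded 123 days after the deed — beyond 15 days — so no relation-back applies.
As a condominium assessment lien, E is senior to every other lien.
Ordering the rest by effective date: C (Aug 24, 2014), B (Feb 4, 2015), A (Mar 29, 2015), D (Jun 3, 2015).
Since A is not senior to E, the subordination leaves the order unchanged.

E, C, B, A, D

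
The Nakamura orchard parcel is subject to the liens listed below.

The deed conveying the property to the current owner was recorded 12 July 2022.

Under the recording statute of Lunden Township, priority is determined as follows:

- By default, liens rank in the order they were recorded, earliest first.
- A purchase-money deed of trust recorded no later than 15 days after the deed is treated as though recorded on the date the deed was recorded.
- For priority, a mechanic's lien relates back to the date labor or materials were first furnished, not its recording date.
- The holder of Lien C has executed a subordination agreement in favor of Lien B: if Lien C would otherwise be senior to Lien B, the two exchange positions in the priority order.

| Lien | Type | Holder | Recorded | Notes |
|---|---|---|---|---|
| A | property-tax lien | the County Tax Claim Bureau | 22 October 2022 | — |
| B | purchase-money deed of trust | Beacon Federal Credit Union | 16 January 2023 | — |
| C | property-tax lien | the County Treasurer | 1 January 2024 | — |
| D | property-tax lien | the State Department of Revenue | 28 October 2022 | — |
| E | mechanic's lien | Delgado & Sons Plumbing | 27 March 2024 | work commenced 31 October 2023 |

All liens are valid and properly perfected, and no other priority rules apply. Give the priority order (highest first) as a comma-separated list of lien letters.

Effective dates after the stated exceptions: B was recorded 188 days after the deed, outside the 15-day window, so it keeps its recording date; E relates back to 31 October 2023 (work commenced).
Ordering by effective date: A (22 October 2022), D (28 October 2022), B (16 January 2023), E (31 October 2023), C (1 January 2024).
C already ranks below B; the subordination has no effect.

A, D, B, E, C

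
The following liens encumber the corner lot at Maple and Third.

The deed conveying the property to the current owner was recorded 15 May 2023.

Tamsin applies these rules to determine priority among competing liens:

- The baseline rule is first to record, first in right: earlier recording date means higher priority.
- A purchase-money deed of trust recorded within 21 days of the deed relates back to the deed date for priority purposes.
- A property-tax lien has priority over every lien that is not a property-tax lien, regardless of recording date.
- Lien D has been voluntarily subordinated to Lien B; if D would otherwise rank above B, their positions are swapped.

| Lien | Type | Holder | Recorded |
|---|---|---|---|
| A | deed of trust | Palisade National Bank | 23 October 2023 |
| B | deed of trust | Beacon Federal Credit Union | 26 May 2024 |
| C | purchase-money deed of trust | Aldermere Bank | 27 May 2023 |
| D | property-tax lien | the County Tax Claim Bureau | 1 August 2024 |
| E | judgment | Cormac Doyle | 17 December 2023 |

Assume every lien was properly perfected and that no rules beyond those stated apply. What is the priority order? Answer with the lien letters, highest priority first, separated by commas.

B, C, A, E, D

Adjusting effective dates: C relates back to the deed date 15 May 2023.
D is a property-tax lien, so it outranks all other liens regardless of date.
The other liens, earliest effective date first: C (15 May 2023), A (23 October 2023), E (17 December 2023), B (26 May 2024).
D would otherwise be senior to B, so under the subordination agreement D and B exchange positions.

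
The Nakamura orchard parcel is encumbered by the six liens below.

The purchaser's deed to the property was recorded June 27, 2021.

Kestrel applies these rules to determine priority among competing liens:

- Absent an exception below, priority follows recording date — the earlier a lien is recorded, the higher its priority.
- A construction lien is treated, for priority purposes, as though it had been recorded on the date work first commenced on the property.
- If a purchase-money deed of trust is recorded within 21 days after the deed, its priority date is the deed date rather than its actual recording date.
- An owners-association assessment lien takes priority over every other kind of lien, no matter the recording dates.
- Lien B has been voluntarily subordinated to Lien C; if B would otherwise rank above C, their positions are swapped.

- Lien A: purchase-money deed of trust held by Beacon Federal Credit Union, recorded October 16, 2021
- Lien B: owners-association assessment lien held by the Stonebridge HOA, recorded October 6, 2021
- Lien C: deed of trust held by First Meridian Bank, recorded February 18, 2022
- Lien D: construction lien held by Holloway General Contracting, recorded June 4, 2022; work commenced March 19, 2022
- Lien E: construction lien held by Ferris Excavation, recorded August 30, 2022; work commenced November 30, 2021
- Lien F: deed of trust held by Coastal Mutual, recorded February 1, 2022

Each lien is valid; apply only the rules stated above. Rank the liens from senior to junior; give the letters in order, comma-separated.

C, A, E, F, B, D

Effective dates after the stated exceptions: A missed the 21-day window (111 days after the deed), so its recording date stands; D relates back to March 19, 2022 (work commenced); E's effective date is November 30, 2021, when work began.
B, as an owners-association assessment lien, has superpriority and ranks first.
The other liens, earliest effective date first: A (October 16, 2021), E (November 30, 2021), F (February 1, 2022), C (February 18, 2022), D (March 19, 2022).
The subordination applies — B was senior to C — so B and C swap.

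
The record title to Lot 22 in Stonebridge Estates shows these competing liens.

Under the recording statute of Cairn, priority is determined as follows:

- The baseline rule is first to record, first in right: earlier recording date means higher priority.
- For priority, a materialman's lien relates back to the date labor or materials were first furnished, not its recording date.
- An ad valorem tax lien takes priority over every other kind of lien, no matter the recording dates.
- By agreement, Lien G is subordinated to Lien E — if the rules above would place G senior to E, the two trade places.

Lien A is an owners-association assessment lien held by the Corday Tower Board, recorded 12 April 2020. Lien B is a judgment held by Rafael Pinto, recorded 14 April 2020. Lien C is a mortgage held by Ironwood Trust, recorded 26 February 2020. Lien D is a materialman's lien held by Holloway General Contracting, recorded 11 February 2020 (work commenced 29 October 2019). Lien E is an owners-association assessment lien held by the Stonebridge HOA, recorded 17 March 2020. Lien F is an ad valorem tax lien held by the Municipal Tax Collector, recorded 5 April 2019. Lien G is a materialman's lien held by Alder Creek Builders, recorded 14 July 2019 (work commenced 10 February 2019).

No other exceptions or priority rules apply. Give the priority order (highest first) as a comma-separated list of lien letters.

Adjusting effective dates: D's effective date is 29 October 2019, when work began; G relates back to 10 February 2019 (work commenced).
As an ad valorem tax lien, F is senior to every other lien.
Ordering the rest by effective date: G (10 February 2019), D (29 October 2019), C (26 February 2020), E (17 March 2020), A (12 April 2020), B (14 April 2020).
The subordination applies — G was senior to E — so G and E swap.

F, E, D, C, G, A, B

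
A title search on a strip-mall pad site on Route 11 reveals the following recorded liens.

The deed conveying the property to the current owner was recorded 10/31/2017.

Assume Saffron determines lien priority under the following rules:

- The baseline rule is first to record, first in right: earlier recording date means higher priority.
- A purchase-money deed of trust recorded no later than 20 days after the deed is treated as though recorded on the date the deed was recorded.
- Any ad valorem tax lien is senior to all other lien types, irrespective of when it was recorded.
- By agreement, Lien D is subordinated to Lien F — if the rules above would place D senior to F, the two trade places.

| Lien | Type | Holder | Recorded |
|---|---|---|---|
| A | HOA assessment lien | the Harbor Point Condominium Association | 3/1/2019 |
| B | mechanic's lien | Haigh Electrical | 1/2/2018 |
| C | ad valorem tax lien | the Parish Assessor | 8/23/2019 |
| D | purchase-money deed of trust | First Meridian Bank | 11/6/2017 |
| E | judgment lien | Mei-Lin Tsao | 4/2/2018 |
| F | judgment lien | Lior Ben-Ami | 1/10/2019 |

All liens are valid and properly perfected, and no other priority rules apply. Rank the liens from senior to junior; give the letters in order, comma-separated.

Effective dates: D was recorded within the 20-day window, so its effective date is the deed date 10/31/2017.
C is an ad valorem tax lien, so it outranks all other liens regardless of date.
Among the remaining liens, by effective date: D (10/31/2017), B (1/2/2018), E (4/2/2018), F (1/10/2019), A (3/1/2019).
D is senior to F before the subordination, so the two trade places.

C, F, B, E, D, A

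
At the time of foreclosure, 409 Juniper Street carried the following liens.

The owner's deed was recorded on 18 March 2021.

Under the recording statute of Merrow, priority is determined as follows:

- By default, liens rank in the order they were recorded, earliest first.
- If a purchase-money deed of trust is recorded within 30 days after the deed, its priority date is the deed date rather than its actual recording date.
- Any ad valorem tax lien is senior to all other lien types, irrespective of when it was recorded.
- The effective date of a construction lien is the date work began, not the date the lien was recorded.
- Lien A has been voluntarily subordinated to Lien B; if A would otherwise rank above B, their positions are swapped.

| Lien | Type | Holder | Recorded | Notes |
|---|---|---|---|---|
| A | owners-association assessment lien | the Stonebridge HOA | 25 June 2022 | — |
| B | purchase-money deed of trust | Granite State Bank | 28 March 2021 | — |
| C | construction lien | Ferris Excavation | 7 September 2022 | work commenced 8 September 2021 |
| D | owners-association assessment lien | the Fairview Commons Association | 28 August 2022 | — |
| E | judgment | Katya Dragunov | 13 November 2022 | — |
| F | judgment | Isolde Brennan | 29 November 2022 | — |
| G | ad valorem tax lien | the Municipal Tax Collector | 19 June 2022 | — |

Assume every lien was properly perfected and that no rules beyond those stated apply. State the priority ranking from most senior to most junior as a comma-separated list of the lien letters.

G, B, C, A, D, E, F

Effective dates after the stated exceptions: B's effective date is the deed date, 18 March 2021; C's effective date is 8 September 2021, when work began.
G is an ad valorem tax lien and takes priority over every other lien.
Ordering the rest by effective date: B (18 March 2021), C (8 September 2021), A (25 June 2022), D (28 August 2022), E (13 November 2022), F (29 November 2022).
A is already junior to B, so the subordination agreement changes nothing.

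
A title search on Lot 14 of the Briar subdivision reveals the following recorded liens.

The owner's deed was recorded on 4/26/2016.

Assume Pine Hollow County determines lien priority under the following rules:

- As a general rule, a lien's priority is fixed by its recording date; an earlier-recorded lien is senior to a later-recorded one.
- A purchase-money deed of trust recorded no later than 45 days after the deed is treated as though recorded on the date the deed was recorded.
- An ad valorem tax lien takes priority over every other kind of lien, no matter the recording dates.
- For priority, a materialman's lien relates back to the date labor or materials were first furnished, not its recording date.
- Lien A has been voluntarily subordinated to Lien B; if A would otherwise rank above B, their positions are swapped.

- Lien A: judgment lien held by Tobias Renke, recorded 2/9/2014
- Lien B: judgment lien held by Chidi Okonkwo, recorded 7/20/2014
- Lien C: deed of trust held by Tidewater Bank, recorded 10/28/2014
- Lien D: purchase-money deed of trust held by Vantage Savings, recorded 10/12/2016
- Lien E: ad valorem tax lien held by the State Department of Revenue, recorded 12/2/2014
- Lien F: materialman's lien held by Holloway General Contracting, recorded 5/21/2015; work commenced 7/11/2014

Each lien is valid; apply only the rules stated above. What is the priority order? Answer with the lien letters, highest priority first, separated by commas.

Adjusting effective dates: D missed the 45-day window (169 days after the deed), so its recording date stands; F is treated as recorded 7/11/2014, the work-commencement date.
E is an ad valorem tax lien, so it outranks all other liens regardless of date.
Remaining liens by effective date: A (2/9/2014), F (7/11/2014), B (7/20/2014), C (10/28/2014), D (10/12/2016).
A is senior to B before the subordination, so the two trade places.

E, B, F, A, C, D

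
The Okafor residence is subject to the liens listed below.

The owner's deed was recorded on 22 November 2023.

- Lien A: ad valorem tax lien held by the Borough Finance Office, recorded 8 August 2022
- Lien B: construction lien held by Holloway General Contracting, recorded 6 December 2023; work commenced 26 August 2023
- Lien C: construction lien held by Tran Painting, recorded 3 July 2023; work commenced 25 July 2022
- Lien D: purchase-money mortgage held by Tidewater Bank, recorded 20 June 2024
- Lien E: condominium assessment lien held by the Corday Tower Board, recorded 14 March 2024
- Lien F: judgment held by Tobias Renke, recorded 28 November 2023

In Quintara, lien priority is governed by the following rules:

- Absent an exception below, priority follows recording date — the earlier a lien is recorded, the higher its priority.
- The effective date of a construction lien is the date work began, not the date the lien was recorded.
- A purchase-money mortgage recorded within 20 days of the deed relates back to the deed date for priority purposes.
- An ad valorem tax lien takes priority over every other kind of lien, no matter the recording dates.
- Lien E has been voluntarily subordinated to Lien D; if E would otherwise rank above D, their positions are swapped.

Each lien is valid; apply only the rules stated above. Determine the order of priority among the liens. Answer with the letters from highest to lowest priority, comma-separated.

A, C, B, F, D, E

Effective dates after the stated exceptions: B is treated as recorded 26 August 2023, the work-commencement date; C is treated as recorded 25 July 2022, the work-commencement date; D was recorded 211 days after the deed — beyond 20 days — so no relation-back applies.
A is an ad valorem tax lien, so it outranks all other liens regardless of date.
Among the remaining liens, by effective date: C (25 July 2022), B (26 August 2023), F (28 November 2023), E (14 March 2024), D (20 June 2024).
Because E would otherwise rank above D, the subordination swaps them.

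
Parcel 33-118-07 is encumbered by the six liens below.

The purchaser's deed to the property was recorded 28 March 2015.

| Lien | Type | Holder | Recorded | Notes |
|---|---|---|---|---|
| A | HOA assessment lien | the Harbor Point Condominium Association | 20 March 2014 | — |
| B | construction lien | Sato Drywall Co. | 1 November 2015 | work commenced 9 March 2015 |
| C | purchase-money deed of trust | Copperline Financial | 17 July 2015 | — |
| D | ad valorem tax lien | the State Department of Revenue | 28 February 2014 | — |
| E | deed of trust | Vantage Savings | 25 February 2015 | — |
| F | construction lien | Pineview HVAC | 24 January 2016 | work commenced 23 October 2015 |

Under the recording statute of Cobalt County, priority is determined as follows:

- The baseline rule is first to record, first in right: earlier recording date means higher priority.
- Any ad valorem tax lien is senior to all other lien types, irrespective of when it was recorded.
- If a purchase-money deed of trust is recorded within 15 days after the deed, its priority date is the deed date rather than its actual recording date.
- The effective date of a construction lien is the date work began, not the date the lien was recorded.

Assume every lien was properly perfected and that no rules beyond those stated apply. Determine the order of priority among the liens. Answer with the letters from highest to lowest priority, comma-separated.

Effective dates after the stated exceptions: B's effective date is 9 March 2015, when work began; C was recorded 111 days after the deed, outside the 15-day window, so it keeps its recording date; F is treated as recorded 23 October 2015, the work-commencement date.
As an ad valorem tax lien, D is senior to every other lien.
Remaining liens by effective date: A (20 March 2014), E (25 February 2015), B (9 March 2015), C (17 July 2015), F (23 October 2015).

D, A, E, B, C, F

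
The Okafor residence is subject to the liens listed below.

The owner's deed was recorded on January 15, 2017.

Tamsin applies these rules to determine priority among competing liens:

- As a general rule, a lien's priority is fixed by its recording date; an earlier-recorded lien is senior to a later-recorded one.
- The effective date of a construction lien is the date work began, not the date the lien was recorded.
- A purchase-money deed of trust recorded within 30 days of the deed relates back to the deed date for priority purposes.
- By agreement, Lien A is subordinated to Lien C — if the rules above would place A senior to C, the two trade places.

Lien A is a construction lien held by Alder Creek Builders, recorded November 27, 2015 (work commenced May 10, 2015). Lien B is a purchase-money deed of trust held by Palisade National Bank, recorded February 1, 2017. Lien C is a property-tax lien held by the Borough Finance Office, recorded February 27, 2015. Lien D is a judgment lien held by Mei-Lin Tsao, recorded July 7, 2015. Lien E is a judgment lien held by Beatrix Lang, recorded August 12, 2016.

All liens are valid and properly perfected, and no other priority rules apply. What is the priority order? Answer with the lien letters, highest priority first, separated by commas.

First, effective dates: A's effective date is May 10, 2015, when work began; B was recorded within the 30-day window, so its effective date is the deed date January 15, 2017.
Ordering by effective date: C (February 27, 2015), A (May 10, 2015), D (July 7, 2015), E (August 12, 2016), B (January 15, 2017).
A already ranks below C; the subordination has no effect.

C, A, D, E, B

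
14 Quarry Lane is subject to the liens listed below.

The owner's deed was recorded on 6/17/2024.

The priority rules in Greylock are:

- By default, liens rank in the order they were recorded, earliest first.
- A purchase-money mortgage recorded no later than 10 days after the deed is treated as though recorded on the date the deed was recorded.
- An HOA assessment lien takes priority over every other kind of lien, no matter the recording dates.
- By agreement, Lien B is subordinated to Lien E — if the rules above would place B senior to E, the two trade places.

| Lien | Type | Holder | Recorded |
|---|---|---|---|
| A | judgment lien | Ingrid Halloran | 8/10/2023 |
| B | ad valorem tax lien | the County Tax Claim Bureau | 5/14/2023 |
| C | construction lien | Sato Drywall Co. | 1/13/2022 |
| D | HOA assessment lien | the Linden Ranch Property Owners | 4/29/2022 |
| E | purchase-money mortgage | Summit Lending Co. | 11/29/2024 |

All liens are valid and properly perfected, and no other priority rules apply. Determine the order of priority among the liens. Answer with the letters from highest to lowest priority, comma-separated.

D, C, E, A, B

Effective dates after the stated exceptions: E was recorded 165 days after the deed — beyond 10 days — so no relation-back applies.
D, as an HOA assessment lien, has superpriority and ranks first.
Ordering the rest by effective date: C (1/13/2022), B (5/14/2023), A (8/10/2023), E (11/29/2024).
B would otherwise be senior to E, so under the subordination agreement B and E exchange positions.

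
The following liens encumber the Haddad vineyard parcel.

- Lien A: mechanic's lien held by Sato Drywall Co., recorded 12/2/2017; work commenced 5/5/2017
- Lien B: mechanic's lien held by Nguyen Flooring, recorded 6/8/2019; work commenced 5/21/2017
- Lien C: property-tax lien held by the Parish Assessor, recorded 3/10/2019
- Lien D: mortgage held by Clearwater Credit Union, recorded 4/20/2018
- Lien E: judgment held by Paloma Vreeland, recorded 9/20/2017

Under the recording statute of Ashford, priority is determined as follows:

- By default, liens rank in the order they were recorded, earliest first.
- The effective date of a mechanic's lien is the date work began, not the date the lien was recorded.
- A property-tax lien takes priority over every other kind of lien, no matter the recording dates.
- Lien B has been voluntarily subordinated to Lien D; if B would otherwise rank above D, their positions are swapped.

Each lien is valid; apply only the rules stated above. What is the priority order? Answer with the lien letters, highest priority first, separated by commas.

C, A, D, E, B

Adjusting effective dates: A's effective date is 5/5/2017, when work began; B is treated as recorded 5/21/2017, the work-commencement date.
C is a property-tax lien and takes priority over every other lien.
Remaining liens by effective date: A (5/5/2017), B (5/21/2017), E (9/20/2017), D (4/20/2018).
B is senior to D before the subordination, so the two trade places.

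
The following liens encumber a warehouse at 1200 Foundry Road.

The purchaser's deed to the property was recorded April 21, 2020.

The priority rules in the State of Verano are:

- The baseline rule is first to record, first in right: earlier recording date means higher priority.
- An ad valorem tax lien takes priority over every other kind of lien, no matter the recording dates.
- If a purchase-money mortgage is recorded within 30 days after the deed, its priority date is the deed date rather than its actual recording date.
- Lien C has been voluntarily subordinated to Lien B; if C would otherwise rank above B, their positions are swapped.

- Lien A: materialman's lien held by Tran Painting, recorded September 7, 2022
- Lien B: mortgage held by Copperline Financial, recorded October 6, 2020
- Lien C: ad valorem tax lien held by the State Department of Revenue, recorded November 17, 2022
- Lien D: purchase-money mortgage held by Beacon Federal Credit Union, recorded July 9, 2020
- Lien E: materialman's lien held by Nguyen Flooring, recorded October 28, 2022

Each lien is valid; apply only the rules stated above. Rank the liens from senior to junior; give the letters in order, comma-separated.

Effective dates after the stated exceptions: D was recorded 79 days after the deed — beyond 30 days — so no relation-back applies.
C is an ad valorem tax lien, so it outranks all other liens regardless of date.
Remaining liens by effective date: D (July 9, 2020), B (October 6, 2020), A (September 7, 2022), E (October 28, 2022).
C is senior to B before the subordination, so the two trade places.

B, D, C, A, E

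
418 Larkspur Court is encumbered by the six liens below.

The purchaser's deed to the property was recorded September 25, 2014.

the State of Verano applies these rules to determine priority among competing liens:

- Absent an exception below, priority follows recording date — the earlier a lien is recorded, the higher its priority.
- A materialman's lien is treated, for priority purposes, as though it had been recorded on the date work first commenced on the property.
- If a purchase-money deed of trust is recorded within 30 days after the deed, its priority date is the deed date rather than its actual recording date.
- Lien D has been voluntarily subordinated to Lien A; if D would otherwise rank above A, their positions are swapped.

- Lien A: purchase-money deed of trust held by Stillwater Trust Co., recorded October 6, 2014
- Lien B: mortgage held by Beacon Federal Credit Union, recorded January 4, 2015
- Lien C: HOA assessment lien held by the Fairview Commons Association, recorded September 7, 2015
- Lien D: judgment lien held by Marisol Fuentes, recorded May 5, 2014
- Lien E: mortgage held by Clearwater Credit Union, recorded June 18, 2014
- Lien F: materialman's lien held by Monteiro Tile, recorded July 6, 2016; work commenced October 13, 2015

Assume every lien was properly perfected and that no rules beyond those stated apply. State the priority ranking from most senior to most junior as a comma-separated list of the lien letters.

Effective dates after the stated exceptions: A's effective date is the deed date, September 25, 2014; F is treated as recorded October 13, 2015, the work-commencement date.
Ordering by effective date: D (May 5, 2014), E (June 18, 2014), A (September 25, 2014), B (January 4, 2015), C (September 7, 2015), F (October 13, 2015).
D would otherwise be senior to A, so under the subordination agreement D and A exchange positions.

A, E, D, B, C, F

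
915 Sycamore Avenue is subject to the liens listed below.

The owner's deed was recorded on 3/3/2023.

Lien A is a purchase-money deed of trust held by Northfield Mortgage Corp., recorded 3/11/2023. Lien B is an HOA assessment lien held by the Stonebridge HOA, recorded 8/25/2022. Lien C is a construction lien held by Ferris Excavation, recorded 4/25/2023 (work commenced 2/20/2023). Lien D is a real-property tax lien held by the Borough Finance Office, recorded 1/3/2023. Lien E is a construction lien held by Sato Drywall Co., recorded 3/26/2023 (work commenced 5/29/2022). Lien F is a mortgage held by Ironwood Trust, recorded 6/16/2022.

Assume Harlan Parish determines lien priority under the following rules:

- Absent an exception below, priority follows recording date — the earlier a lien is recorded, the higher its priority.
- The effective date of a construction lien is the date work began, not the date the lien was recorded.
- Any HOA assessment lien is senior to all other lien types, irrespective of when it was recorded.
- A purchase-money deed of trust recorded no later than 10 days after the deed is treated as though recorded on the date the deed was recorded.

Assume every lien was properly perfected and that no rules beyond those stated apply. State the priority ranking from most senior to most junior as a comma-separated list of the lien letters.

B, E, F, D, C, A

Effective dates after the stated exceptions: A's effective date is the deed date, 3/3/2023; C's effective date is 2/20/2023, when work began; E's effective date is 5/29/2022, when work began.
B is an HOA assessment lien, so it outranks all other liens regardless of date.
Remaining liens by effective date: E (5/29/2022), F (6/16/2022), D (1/3/2023), C (2/20/2023), A (3/3/2023).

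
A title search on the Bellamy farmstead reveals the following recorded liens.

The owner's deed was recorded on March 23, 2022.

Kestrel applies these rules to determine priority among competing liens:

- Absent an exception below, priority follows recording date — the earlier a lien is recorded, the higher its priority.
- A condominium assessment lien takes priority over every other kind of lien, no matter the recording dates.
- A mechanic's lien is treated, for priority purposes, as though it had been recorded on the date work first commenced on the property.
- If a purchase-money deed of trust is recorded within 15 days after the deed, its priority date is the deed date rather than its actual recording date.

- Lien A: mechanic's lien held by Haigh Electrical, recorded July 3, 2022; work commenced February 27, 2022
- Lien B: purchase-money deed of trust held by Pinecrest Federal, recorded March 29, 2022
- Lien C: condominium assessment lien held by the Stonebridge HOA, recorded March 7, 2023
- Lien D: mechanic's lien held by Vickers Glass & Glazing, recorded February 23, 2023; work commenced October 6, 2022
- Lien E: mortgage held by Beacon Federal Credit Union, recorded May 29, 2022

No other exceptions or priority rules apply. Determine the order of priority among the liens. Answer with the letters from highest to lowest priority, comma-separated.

C, A, B, E, D

First, effective dates: A relates back to February 27, 2022 (work commenced); B was recorded within the 15-day window, so its effective date is the deed date March 23, 2022; D is treated as recorded October 6, 2022, the work-commencement date.
C is a condominium assessment lien, so it outranks all other liens regardless of date.
Remaining liens by effective date: A (February 27, 2022), B (March 23, 2022), E (May 29, 2022), D (October 6, 2022).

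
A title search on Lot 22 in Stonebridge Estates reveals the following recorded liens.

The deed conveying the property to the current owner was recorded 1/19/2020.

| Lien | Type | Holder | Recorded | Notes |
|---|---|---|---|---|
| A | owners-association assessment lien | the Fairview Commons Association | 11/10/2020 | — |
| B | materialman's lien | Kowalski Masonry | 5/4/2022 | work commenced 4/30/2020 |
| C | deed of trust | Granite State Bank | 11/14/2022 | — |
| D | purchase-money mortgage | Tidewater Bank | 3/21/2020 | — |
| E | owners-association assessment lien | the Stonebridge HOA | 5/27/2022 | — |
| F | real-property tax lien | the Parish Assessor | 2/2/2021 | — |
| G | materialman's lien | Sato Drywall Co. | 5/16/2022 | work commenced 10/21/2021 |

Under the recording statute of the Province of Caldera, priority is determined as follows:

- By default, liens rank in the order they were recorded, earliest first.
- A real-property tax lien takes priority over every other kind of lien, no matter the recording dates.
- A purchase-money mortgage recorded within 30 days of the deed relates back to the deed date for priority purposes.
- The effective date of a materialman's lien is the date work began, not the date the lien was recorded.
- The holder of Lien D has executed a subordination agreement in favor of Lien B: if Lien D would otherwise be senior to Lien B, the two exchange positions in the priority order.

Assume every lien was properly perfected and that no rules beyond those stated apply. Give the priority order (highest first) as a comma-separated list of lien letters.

F, B, D, A, G, E, C

Adjusting effective dates: B is treated as recorded 4/30/2020, the work-commencement date; D missed the 30-day window (62 days after the deed), so its recording date stands; G relates back to 10/21/2021 (work commenced).
F is a real-property tax lien and takes priority over every other lien.
Among the remaining liens, by effective date: D (3/21/2020), B (4/30/2020), A (11/10/2020), G (10/21/2021), E (5/27/2022), C (11/14/2022).
D would otherwise be senior to B, so under the subordination agreement D and B exchange positions.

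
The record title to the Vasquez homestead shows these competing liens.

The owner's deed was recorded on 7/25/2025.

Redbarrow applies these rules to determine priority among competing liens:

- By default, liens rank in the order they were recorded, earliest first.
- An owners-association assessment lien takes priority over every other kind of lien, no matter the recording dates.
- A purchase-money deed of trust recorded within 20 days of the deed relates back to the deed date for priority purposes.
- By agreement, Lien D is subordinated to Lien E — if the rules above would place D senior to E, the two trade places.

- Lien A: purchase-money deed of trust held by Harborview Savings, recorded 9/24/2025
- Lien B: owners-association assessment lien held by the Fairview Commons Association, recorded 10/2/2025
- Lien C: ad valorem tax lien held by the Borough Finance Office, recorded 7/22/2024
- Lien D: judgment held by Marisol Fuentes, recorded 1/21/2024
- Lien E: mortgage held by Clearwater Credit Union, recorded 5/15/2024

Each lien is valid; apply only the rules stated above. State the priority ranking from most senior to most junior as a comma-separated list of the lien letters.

B, E, D, C, A

First, effective dates: A was recorded 61 days after the deed — beyond 20 days — so no relation-back applies.
B, as an owners-association assessment lien, has superpriority and ranks first.
Ordering the rest by effective date: D (1/21/2024), E (5/15/2024), C (7/22/2024), A (9/24/2025).
D would otherwise be senior to E, so under the subordination agreement D and E exchange positions.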